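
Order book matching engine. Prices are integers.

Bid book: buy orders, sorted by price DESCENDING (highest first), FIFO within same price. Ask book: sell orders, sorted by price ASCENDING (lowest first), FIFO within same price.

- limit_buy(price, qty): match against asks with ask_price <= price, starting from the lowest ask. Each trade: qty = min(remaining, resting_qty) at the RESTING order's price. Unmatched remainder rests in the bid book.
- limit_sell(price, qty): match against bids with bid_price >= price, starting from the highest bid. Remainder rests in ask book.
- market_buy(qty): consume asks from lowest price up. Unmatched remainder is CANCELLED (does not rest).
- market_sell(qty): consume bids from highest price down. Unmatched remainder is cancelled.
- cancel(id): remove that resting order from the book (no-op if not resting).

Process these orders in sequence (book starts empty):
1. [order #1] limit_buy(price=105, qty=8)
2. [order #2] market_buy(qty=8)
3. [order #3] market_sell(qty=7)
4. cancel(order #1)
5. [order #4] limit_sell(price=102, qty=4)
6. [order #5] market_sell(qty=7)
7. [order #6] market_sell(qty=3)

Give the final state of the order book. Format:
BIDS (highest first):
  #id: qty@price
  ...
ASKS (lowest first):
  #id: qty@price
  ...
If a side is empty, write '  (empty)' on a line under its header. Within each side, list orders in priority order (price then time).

Answer: BIDS (highest first):
  (empty)
ASKS (lowest first):
  #4: 4@102

Derivation:
After op 1 [order #1] limit_buy(price=105, qty=8): fills=none; bids=[#1:8@105] asks=[-]
After op 2 [order #2] market_buy(qty=8): fills=none; bids=[#1:8@105] asks=[-]
After op 3 [order #3] market_sell(qty=7): fills=#1x#3:7@105; bids=[#1:1@105] asks=[-]
After op 4 cancel(order #1): fills=none; bids=[-] asks=[-]
After op 5 [order #4] limit_sell(price=102, qty=4): fills=none; bids=[-] asks=[#4:4@102]
After op 6 [order #5] market_sell(qty=7): fills=none; bids=[-] asks=[#4:4@102]
After op 7 [order #6] market_sell(qty=3): fills=none; bids=[-] asks=[#4:4@102]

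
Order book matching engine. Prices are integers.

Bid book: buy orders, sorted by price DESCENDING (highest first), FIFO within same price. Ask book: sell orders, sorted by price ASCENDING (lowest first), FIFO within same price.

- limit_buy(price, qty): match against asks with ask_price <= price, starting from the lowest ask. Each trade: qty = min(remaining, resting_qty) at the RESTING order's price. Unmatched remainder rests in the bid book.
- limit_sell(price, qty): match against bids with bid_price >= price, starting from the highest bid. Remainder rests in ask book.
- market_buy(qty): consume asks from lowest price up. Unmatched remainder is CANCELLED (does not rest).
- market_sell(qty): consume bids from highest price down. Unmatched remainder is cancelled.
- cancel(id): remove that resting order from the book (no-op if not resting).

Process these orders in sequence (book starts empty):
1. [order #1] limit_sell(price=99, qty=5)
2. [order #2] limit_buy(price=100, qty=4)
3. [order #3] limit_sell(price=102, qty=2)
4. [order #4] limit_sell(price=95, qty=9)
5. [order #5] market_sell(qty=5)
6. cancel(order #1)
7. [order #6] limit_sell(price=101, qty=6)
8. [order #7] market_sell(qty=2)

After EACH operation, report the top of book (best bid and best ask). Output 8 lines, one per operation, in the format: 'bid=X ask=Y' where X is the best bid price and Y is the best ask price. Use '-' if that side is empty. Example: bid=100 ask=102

After op 1 [order #1] limit_sell(price=99, qty=5): fills=none; bids=[-] asks=[#1:5@99]
After op 2 [order #2] limit_buy(price=100, qty=4): fills=#2x#1:4@99; bids=[-] asks=[#1:1@99]
After op 3 [order #3] limit_sell(price=102, qty=2): fills=none; bids=[-] asks=[#1:1@99 #3:2@102]
After op 4 [order #4] limit_sell(price=95, qty=9): fills=none; bids=[-] asks=[#4:9@95 #1:1@99 #3:2@102]
After op 5 [order #5] market_sell(qty=5): fills=none; bids=[-] asks=[#4:9@95 #1:1@99 #3:2@102]
After op 6 cancel(order #1): fills=none; bids=[-] asks=[#4:9@95 #3:2@102]
After op 7 [order #6] limit_sell(price=101, qty=6): fills=none; bids=[-] asks=[#4:9@95 #6:6@101 #3:2@102]
After op 8 [order #7] market_sell(qty=2): fills=none; bids=[-] asks=[#4:9@95 #6:6@101 #3:2@102]

Answer: bid=- ask=99
bid=- ask=99
bid=- ask=99
bid=- ask=95
bid=- ask=95
bid=- ask=95
bid=- ask=95
bid=- ask=95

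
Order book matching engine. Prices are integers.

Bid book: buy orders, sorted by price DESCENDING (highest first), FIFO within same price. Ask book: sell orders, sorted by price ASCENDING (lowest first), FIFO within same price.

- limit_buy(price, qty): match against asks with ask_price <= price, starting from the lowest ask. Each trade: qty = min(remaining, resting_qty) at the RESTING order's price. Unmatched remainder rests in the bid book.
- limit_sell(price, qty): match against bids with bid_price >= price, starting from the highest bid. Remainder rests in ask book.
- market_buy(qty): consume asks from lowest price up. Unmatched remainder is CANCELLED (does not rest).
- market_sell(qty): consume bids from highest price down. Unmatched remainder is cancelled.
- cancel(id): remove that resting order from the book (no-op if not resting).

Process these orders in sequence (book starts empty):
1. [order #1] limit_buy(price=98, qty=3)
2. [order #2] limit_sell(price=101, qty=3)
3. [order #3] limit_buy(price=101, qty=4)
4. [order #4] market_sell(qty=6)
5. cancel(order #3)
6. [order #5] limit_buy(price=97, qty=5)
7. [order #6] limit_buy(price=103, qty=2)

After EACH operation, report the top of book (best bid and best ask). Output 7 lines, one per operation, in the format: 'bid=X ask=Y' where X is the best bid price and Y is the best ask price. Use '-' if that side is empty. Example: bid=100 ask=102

Answer: bid=98 ask=-
bid=98 ask=101
bid=101 ask=-
bid=- ask=-
bid=- ask=-
bid=97 ask=-
bid=103 ask=-

Derivation:
After op 1 [order #1] limit_buy(price=98, qty=3): fills=none; bids=[#1:3@98] asks=[-]
After op 2 [order #2] limit_sell(price=101, qty=3): fills=none; bids=[#1:3@98] asks=[#2:3@101]
After op 3 [order #3] limit_buy(price=101, qty=4): fills=#3x#2:3@101; bids=[#3:1@101 #1:3@98] asks=[-]
After op 4 [order #4] market_sell(qty=6): fills=#3x#4:1@101 #1x#4:3@98; bids=[-] asks=[-]
After op 5 cancel(order #3): fills=none; bids=[-] asks=[-]
After op 6 [order #5] limit_buy(price=97, qty=5): fills=none; bids=[#5:5@97] asks=[-]
After op 7 [order #6] limit_buy(price=103, qty=2): fills=none; bids=[#6:2@103 #5:5@97] asks=[-]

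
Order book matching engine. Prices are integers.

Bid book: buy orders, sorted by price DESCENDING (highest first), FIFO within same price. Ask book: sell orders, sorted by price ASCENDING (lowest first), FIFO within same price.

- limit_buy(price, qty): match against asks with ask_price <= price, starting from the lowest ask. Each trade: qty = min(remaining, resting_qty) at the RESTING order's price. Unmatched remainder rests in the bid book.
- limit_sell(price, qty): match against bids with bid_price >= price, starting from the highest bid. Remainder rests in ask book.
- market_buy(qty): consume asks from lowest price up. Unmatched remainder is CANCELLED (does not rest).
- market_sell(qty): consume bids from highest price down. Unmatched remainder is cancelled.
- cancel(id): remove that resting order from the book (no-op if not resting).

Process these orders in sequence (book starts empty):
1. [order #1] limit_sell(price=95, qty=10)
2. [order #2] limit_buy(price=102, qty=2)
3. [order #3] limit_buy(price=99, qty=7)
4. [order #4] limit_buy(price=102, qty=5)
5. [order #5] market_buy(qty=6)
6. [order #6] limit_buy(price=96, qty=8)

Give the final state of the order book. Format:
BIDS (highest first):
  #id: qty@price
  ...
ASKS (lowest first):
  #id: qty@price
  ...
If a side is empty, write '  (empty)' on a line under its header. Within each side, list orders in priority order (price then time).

After op 1 [order #1] limit_sell(price=95, qty=10): fills=none; bids=[-] asks=[#1:10@95]
After op 2 [order #2] limit_buy(price=102, qty=2): fills=#2x#1:2@95; bids=[-] asks=[#1:8@95]
After op 3 [order #3] limit_buy(price=99, qty=7): fills=#3x#1:7@95; bids=[-] asks=[#1:1@95]
After op 4 [order #4] limit_buy(price=102, qty=5): fills=#4x#1:1@95; bids=[#4:4@102] asks=[-]
After op 5 [order #5] market_buy(qty=6): fills=none; bids=[#4:4@102] asks=[-]
After op 6 [order #6] limit_buy(price=96, qty=8): fills=none; bids=[#4:4@102 #6:8@96] asks=[-]

Answer: BIDS (highest first):
  #4: 4@102
  #6: 8@96
ASKS (lowest first):
  (empty)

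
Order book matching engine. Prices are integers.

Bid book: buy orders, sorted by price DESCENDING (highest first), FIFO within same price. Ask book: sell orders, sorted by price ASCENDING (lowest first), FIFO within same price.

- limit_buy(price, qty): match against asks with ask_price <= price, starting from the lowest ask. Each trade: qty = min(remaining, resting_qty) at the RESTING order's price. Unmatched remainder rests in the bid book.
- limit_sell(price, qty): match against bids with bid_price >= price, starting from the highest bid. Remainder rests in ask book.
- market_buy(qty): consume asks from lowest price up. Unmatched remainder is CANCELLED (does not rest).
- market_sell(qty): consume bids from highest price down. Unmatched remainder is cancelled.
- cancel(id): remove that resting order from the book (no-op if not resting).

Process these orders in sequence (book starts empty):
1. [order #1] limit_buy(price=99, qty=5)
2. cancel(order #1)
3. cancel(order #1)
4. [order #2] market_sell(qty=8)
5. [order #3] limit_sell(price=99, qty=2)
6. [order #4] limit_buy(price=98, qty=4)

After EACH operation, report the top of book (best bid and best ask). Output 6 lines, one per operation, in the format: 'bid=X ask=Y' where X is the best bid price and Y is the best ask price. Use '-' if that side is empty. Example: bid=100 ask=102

After op 1 [order #1] limit_buy(price=99, qty=5): fills=none; bids=[#1:5@99] asks=[-]
After op 2 cancel(order #1): fills=none; bids=[-] asks=[-]
After op 3 cancel(order #1): fills=none; bids=[-] asks=[-]
After op 4 [order #2] market_sell(qty=8): fills=none; bids=[-] asks=[-]
After op 5 [order #3] limit_sell(price=99, qty=2): fills=none; bids=[-] asks=[#3:2@99]
After op 6 [order #4] limit_buy(price=98, qty=4): fills=none; bids=[#4:4@98] asks=[#3:2@99]

Answer: bid=99 ask=-
bid=- ask=-
bid=- ask=-
bid=- ask=-
bid=- ask=99
bid=98 ask=99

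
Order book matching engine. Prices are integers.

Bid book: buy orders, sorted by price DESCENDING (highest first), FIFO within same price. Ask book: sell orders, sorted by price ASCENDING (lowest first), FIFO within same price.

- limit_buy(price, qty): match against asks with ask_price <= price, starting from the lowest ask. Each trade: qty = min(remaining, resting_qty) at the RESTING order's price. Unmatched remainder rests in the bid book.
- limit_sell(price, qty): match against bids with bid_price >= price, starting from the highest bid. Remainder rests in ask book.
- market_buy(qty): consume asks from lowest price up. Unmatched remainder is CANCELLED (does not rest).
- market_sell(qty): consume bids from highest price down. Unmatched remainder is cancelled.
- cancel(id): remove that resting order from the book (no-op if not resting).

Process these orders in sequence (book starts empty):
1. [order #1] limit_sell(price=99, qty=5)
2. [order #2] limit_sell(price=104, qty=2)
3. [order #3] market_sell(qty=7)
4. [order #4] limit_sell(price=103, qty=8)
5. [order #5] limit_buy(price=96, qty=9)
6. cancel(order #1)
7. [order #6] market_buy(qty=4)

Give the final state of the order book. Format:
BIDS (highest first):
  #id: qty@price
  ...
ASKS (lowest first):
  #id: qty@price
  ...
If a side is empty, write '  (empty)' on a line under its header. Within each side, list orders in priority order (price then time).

After op 1 [order #1] limit_sell(price=99, qty=5): fills=none; bids=[-] asks=[#1:5@99]
After op 2 [order #2] limit_sell(price=104, qty=2): fills=none; bids=[-] asks=[#1:5@99 #2:2@104]
After op 3 [order #3] market_sell(qty=7): fills=none; bids=[-] asks=[#1:5@99 #2:2@104]
After op 4 [order #4] limit_sell(price=103, qty=8): fills=none; bids=[-] asks=[#1:5@99 #4:8@103 #2:2@104]
After op 5 [order #5] limit_buy(price=96, qty=9): fills=none; bids=[#5:9@96] asks=[#1:5@99 #4:8@103 #2:2@104]
After op 6 cancel(order #1): fills=none; bids=[#5:9@96] asks=[#4:8@103 #2:2@104]
After op 7 [order #6] market_buy(qty=4): fills=#6x#4:4@103; bids=[#5:9@96] asks=[#4:4@103 #2:2@104]

Answer: BIDS (highest first):
  #5: 9@96
ASKS (lowest first):
  #4: 4@103
  #2: 2@104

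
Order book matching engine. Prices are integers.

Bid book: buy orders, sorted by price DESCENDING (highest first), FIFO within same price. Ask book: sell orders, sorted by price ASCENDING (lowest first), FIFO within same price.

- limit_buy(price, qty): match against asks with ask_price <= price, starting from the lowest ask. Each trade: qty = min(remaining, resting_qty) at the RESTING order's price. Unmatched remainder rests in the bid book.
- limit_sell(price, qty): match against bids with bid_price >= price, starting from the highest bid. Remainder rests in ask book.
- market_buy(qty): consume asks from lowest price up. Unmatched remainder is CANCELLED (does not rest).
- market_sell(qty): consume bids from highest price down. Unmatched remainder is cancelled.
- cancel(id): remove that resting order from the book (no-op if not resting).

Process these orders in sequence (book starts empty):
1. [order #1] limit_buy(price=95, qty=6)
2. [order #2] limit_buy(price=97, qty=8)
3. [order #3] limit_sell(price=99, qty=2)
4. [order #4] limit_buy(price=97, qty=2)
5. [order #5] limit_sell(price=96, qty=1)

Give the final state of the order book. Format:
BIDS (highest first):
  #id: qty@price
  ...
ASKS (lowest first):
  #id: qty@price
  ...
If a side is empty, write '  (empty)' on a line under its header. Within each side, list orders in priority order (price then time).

Answer: BIDS (highest first):
  #2: 7@97
  #4: 2@97
  #1: 6@95
ASKS (lowest first):
  #3: 2@99

Derivation:
After op 1 [order #1] limit_buy(price=95, qty=6): fills=none; bids=[#1:6@95] asks=[-]
After op 2 [order #2] limit_buy(price=97, qty=8): fills=none; bids=[#2:8@97 #1:6@95] asks=[-]
After op 3 [order #3] limit_sell(price=99, qty=2): fills=none; bids=[#2:8@97 #1:6@95] asks=[#3:2@99]
After op 4 [order #4] limit_buy(price=97, qty=2): fills=none; bids=[#2:8@97 #4:2@97 #1:6@95] asks=[#3:2@99]
After op 5 [order #5] limit_sell(price=96, qty=1): fills=#2x#5:1@97; bids=[#2:7@97 #4:2@97 #1:6@95] asks=[#3:2@99]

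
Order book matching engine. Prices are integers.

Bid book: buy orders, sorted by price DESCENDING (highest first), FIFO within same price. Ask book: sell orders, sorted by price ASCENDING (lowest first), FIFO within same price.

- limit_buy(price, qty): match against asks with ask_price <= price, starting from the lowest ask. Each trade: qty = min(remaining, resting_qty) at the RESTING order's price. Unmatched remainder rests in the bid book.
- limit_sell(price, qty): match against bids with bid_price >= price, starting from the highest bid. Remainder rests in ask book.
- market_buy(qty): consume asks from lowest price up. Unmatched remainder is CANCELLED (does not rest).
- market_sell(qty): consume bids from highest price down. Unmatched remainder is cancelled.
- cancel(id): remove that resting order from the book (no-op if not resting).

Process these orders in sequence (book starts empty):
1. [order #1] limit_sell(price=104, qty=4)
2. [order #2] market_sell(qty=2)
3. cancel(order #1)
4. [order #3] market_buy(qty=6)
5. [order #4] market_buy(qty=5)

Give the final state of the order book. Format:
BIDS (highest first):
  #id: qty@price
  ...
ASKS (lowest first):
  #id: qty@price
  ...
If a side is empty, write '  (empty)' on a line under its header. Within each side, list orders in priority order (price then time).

Answer: BIDS (highest first):
  (empty)
ASKS (lowest first):
  (empty)

Derivation:
After op 1 [order #1] limit_sell(price=104, qty=4): fills=none; bids=[-] asks=[#1:4@104]
After op 2 [order #2] market_sell(qty=2): fills=none; bids=[-] asks=[#1:4@104]
After op 3 cancel(order #1): fills=none; bids=[-] asks=[-]
After op 4 [order #3] market_buy(qty=6): fills=none; bids=[-] asks=[-]
After op 5 [order #4] market_buy(qty=5): fills=none; bids=[-] asks=[-]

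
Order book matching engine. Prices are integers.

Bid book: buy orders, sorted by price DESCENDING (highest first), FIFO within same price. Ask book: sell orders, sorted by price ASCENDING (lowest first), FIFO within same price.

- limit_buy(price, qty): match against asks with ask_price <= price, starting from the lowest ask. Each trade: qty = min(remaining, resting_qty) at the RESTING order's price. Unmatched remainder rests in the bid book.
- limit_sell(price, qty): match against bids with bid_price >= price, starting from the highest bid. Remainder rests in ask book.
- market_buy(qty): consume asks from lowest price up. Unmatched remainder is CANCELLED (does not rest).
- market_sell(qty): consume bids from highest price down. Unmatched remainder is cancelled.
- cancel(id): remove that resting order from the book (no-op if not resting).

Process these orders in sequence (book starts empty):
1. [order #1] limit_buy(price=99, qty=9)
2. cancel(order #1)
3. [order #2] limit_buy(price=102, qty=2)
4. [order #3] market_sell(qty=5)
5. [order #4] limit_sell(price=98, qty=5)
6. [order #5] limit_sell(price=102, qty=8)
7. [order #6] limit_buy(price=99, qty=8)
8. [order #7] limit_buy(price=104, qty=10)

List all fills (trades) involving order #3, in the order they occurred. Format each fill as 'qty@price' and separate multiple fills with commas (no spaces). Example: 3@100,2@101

After op 1 [order #1] limit_buy(price=99, qty=9): fills=none; bids=[#1:9@99] asks=[-]
After op 2 cancel(order #1): fills=none; bids=[-] asks=[-]
After op 3 [order #2] limit_buy(price=102, qty=2): fills=none; bids=[#2:2@102] asks=[-]
After op 4 [order #3] market_sell(qty=5): fills=#2x#3:2@102; bids=[-] asks=[-]
After op 5 [order #4] limit_sell(price=98, qty=5): fills=none; bids=[-] asks=[#4:5@98]
After op 6 [order #5] limit_sell(price=102, qty=8): fills=none; bids=[-] asks=[#4:5@98 #5:8@102]
After op 7 [order #6] limit_buy(price=99, qty=8): fills=#6x#4:5@98; bids=[#6:3@99] asks=[#5:8@102]
After op 8 [order #7] limit_buy(price=104, qty=10): fills=#7x#5:8@102; bids=[#7:2@104 #6:3@99] asks=[-]

Answer: 2@102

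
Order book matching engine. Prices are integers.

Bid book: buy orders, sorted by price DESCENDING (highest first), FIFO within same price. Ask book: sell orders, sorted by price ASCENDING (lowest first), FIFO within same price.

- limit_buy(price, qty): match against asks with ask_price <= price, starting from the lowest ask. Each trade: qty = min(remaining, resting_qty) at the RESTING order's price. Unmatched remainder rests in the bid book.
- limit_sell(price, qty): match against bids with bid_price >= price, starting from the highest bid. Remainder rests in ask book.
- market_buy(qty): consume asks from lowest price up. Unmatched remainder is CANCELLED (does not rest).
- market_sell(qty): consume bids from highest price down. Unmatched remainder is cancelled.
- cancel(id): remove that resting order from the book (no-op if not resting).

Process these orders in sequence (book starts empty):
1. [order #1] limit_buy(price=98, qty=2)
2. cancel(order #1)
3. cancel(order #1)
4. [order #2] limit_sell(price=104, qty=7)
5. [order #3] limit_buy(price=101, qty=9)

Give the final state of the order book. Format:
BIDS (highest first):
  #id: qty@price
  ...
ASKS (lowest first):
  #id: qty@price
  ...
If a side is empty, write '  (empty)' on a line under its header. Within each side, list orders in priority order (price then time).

After op 1 [order #1] limit_buy(price=98, qty=2): fills=none; bids=[#1:2@98] asks=[-]
After op 2 cancel(order #1): fills=none; bids=[-] asks=[-]
After op 3 cancel(order #1): fills=none; bids=[-] asks=[-]
After op 4 [order #2] limit_sell(price=104, qty=7): fills=none; bids=[-] asks=[#2:7@104]
After op 5 [order #3] limit_buy(price=101, qty=9): fills=none; bids=[#3:9@101] asks=[#2:7@104]

Answer: BIDS (highest first):
  #3: 9@101
ASKS (lowest first):
  #2: 7@104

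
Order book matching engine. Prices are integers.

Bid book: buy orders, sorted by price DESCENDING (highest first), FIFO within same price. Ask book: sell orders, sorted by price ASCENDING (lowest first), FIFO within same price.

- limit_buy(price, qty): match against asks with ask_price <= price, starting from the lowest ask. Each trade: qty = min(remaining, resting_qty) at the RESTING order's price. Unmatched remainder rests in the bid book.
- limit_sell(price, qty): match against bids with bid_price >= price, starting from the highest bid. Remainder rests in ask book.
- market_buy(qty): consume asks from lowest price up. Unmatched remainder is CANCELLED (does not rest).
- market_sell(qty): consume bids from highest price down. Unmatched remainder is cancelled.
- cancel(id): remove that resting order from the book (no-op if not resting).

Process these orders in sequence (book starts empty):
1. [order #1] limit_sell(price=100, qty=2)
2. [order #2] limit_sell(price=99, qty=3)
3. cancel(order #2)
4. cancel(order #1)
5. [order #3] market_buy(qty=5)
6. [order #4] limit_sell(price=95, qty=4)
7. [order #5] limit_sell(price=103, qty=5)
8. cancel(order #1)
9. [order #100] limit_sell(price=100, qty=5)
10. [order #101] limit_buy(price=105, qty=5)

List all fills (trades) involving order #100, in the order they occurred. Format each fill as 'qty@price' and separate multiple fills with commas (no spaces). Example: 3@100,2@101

Answer: 1@100

Derivation:
After op 1 [order #1] limit_sell(price=100, qty=2): fills=none; bids=[-] asks=[#1:2@100]
After op 2 [order #2] limit_sell(price=99, qty=3): fills=none; bids=[-] asks=[#2:3@99 #1:2@100]
After op 3 cancel(order #2): fills=none; bids=[-] asks=[#1:2@100]
After op 4 cancel(order #1): fills=none; bids=[-] asks=[-]
After op 5 [order #3] market_buy(qty=5): fills=none; bids=[-] asks=[-]
After op 6 [order #4] limit_sell(price=95, qty=4): fills=none; bids=[-] asks=[#4:4@95]
After op 7 [order #5] limit_sell(price=103, qty=5): fills=none; bids=[-] asks=[#4:4@95 #5:5@103]
After op 8 cancel(order #1): fills=none; bids=[-] asks=[#4:4@95 #5:5@103]
After op 9 [order #100] limit_sell(price=100, qty=5): fills=none; bids=[-] asks=[#4:4@95 #100:5@100 #5:5@103]
After op 10 [order #101] limit_buy(price=105, qty=5): fills=#101x#4:4@95 #101x#100:1@100; bids=[-] asks=[#100:4@100 #5:5@103]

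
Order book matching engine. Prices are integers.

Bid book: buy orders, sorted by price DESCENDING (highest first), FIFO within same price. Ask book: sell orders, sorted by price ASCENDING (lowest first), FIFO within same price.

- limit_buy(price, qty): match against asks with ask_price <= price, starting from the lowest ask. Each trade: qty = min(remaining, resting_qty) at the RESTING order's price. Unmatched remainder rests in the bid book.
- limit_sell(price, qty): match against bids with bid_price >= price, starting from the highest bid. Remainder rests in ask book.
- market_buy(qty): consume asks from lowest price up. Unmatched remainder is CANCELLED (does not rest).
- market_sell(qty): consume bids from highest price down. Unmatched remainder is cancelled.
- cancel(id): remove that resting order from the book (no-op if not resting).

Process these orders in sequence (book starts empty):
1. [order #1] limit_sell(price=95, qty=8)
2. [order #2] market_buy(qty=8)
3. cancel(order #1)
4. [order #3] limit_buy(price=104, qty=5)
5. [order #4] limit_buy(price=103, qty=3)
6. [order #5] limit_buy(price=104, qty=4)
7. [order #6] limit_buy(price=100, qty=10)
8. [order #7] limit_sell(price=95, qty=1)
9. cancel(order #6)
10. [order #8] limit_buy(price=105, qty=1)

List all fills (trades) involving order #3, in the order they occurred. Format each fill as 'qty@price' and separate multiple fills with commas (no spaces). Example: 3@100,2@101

After op 1 [order #1] limit_sell(price=95, qty=8): fills=none; bids=[-] asks=[#1:8@95]
After op 2 [order #2] market_buy(qty=8): fills=#2x#1:8@95; bids=[-] asks=[-]
After op 3 cancel(order #1): fills=none; bids=[-] asks=[-]
After op 4 [order #3] limit_buy(price=104, qty=5): fills=none; bids=[#3:5@104] asks=[-]
After op 5 [order #4] limit_buy(price=103, qty=3): fills=none; bids=[#3:5@104 #4:3@103] asks=[-]
After op 6 [order #5] limit_buy(price=104, qty=4): fills=none; bids=[#3:5@104 #5:4@104 #4:3@103] asks=[-]
After op 7 [order #6] limit_buy(price=100, qty=10): fills=none; bids=[#3:5@104 #5:4@104 #4:3@103 #6:10@100] asks=[-]
After op 8 [order #7] limit_sell(price=95, qty=1): fills=#3x#7:1@104; bids=[#3:4@104 #5:4@104 #4:3@103 #6:10@100] asks=[-]
After op 9 cancel(order #6): fills=none; bids=[#3:4@104 #5:4@104 #4:3@103] asks=[-]
After op 10 [order #8] limit_buy(price=105, qty=1): fills=none; bids=[#8:1@105 #3:4@104 #5:4@104 #4:3@103] asks=[-]

Answer: 1@104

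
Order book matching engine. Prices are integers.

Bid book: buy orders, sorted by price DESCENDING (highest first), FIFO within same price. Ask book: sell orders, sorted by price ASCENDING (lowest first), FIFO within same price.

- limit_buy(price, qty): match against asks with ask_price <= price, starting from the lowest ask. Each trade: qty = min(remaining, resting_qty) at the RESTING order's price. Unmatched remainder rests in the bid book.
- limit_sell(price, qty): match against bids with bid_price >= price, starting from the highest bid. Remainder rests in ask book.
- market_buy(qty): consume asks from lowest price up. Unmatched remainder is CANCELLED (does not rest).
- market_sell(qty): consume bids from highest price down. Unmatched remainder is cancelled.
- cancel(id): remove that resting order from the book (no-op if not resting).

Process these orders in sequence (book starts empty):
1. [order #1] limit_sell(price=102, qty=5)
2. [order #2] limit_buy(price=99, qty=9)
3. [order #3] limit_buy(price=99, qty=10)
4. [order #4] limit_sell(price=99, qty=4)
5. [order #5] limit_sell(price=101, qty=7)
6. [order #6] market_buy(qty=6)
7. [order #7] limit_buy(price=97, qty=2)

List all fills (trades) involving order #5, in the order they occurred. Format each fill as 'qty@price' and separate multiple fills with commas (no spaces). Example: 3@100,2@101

Answer: 6@101

Derivation:
After op 1 [order #1] limit_sell(price=102, qty=5): fills=none; bids=[-] asks=[#1:5@102]
After op 2 [order #2] limit_buy(price=99, qty=9): fills=none; bids=[#2:9@99] asks=[#1:5@102]
After op 3 [order #3] limit_buy(price=99, qty=10): fills=none; bids=[#2:9@99 #3:10@99] asks=[#1:5@102]
After op 4 [order #4] limit_sell(price=99, qty=4): fills=#2x#4:4@99; bids=[#2:5@99 #3:10@99] asks=[#1:5@102]
After op 5 [order #5] limit_sell(price=101, qty=7): fills=none; bids=[#2:5@99 #3:10@99] asks=[#5:7@101 #1:5@102]
After op 6 [order #6] market_buy(qty=6): fills=#6x#5:6@101; bids=[#2:5@99 #3:10@99] asks=[#5:1@101 #1:5@102]
After op 7 [order #7] limit_buy(price=97, qty=2): fills=none; bids=[#2:5@99 #3:10@99 #7:2@97] asks=[#5:1@101 #1:5@102]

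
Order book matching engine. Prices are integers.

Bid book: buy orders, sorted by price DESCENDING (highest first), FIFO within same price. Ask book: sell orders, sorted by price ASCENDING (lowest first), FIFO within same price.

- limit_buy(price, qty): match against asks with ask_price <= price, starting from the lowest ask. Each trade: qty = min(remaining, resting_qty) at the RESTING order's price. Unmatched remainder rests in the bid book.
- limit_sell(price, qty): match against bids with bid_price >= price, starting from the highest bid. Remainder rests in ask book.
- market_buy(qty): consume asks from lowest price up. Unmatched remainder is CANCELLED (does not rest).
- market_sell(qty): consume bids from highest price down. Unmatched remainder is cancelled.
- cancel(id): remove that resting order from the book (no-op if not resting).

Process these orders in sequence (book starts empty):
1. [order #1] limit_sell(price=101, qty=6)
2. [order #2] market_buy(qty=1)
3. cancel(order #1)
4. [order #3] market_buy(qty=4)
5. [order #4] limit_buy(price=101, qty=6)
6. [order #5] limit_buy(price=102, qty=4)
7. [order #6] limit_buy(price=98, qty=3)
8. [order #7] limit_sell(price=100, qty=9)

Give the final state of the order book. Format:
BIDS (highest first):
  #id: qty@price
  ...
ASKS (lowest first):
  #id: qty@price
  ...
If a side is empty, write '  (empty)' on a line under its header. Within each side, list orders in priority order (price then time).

After op 1 [order #1] limit_sell(price=101, qty=6): fills=none; bids=[-] asks=[#1:6@101]
After op 2 [order #2] market_buy(qty=1): fills=#2x#1:1@101; bids=[-] asks=[#1:5@101]
After op 3 cancel(order #1): fills=none; bids=[-] asks=[-]
After op 4 [order #3] market_buy(qty=4): fills=none; bids=[-] asks=[-]
After op 5 [order #4] limit_buy(price=101, qty=6): fills=none; bids=[#4:6@101] asks=[-]
After op 6 [order #5] limit_buy(price=102, qty=4): fills=none; bids=[#5:4@102 #4:6@101] asks=[-]
After op 7 [order #6] limit_buy(price=98, qty=3): fills=none; bids=[#5:4@102 #4:6@101 #6:3@98] asks=[-]
After op 8 [order #7] limit_sell(price=100, qty=9): fills=#5x#7:4@102 #4x#7:5@101; bids=[#4:1@101 #6:3@98] asks=[-]

Answer: BIDS (highest first):
  #4: 1@101
  #6: 3@98
ASKS (lowest first):
  (empty)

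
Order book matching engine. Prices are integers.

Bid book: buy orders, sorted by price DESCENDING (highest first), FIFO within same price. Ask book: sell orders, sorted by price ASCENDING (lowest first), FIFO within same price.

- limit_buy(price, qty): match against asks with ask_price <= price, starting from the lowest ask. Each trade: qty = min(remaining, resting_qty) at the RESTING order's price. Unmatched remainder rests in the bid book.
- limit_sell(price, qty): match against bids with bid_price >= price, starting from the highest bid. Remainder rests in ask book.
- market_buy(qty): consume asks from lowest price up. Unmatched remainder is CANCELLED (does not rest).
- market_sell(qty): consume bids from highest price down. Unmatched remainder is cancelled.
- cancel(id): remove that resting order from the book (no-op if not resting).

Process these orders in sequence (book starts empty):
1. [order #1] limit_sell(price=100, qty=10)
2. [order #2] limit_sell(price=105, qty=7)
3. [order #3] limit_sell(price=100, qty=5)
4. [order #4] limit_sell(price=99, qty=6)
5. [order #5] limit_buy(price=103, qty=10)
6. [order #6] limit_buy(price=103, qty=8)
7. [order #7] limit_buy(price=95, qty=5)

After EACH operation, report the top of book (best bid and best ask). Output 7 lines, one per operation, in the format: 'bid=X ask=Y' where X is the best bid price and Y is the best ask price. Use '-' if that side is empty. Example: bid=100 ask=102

Answer: bid=- ask=100
bid=- ask=100
bid=- ask=100
bid=- ask=99
bid=- ask=100
bid=- ask=100
bid=95 ask=100

Derivation:
After op 1 [order #1] limit_sell(price=100, qty=10): fills=none; bids=[-] asks=[#1:10@100]
After op 2 [order #2] limit_sell(price=105, qty=7): fills=none; bids=[-] asks=[#1:10@100 #2:7@105]
After op 3 [order #3] limit_sell(price=100, qty=5): fills=none; bids=[-] asks=[#1:10@100 #3:5@100 #2:7@105]
After op 4 [order #4] limit_sell(price=99, qty=6): fills=none; bids=[-] asks=[#4:6@99 #1:10@100 #3:5@100 #2:7@105]
After op 5 [order #5] limit_buy(price=103, qty=10): fills=#5x#4:6@99 #5x#1:4@100; bids=[-] asks=[#1:6@100 #3:5@100 #2:7@105]
After op 6 [order #6] limit_buy(price=103, qty=8): fills=#6x#1:6@100 #6x#3:2@100; bids=[-] asks=[#3:3@100 #2:7@105]
After op 7 [order #7] limit_buy(price=95, qty=5): fills=none; bids=[#7:5@95] asks=[#3:3@100 #2:7@105]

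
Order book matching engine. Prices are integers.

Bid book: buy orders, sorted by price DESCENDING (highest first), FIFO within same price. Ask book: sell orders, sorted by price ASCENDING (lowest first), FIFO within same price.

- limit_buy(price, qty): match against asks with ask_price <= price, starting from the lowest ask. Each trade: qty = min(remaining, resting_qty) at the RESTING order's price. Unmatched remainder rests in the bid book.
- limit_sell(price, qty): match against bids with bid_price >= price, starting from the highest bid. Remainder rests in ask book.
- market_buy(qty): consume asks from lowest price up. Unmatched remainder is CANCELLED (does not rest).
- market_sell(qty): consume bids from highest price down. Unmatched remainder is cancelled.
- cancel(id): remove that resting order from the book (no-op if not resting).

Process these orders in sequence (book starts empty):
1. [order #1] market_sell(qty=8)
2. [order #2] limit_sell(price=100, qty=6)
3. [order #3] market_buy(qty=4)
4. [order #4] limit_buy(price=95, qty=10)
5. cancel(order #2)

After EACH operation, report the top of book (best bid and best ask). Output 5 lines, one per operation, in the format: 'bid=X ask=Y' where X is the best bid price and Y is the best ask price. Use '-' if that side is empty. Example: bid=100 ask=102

Answer: bid=- ask=-
bid=- ask=100
bid=- ask=100
bid=95 ask=100
bid=95 ask=-

Derivation:
After op 1 [order #1] market_sell(qty=8): fills=none; bids=[-] asks=[-]
After op 2 [order #2] limit_sell(price=100, qty=6): fills=none; bids=[-] asks=[#2:6@100]
After op 3 [order #3] market_buy(qty=4): fills=#3x#2:4@100; bids=[-] asks=[#2:2@100]
After op 4 [order #4] limit_buy(price=95, qty=10): fills=none; bids=[#4:10@95] asks=[#2:2@100]
After op 5 cancel(order #2): fills=none; bids=[#4:10@95] asks=[-]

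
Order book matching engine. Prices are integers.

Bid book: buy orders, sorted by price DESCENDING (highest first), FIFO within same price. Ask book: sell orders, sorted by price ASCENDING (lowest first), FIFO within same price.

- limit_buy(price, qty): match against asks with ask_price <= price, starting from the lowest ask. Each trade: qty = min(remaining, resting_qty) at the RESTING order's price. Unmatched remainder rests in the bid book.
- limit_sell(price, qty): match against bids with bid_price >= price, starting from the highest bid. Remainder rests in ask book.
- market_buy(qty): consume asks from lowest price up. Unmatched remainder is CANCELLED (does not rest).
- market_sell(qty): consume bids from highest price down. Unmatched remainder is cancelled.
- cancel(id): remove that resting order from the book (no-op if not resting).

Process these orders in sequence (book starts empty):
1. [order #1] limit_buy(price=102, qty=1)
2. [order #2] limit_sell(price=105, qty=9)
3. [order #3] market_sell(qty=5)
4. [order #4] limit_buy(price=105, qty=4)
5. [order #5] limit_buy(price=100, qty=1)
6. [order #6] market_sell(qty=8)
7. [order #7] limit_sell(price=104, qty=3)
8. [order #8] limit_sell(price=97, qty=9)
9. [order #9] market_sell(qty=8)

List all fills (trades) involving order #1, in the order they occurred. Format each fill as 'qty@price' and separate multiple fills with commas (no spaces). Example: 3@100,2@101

Answer: 1@102

Derivation:
After op 1 [order #1] limit_buy(price=102, qty=1): fills=none; bids=[#1:1@102] asks=[-]
After op 2 [order #2] limit_sell(price=105, qty=9): fills=none; bids=[#1:1@102] asks=[#2:9@105]
After op 3 [order #3] market_sell(qty=5): fills=#1x#3:1@102; bids=[-] asks=[#2:9@105]
After op 4 [order #4] limit_buy(price=105, qty=4): fills=#4x#2:4@105; bids=[-] asks=[#2:5@105]
After op 5 [order #5] limit_buy(price=100, qty=1): fills=none; bids=[#5:1@100] asks=[#2:5@105]
After op 6 [order #6] market_sell(qty=8): fills=#5x#6:1@100; bids=[-] asks=[#2:5@105]
After op 7 [order #7] limit_sell(price=104, qty=3): fills=none; bids=[-] asks=[#7:3@104 #2:5@105]
After op 8 [order #8] limit_sell(price=97, qty=9): fills=none; bids=[-] asks=[#8:9@97 #7:3@104 #2:5@105]
After op 9 [order #9] market_sell(qty=8): fills=none; bids=[-] asks=[#8:9@97 #7:3@104 #2:5@105]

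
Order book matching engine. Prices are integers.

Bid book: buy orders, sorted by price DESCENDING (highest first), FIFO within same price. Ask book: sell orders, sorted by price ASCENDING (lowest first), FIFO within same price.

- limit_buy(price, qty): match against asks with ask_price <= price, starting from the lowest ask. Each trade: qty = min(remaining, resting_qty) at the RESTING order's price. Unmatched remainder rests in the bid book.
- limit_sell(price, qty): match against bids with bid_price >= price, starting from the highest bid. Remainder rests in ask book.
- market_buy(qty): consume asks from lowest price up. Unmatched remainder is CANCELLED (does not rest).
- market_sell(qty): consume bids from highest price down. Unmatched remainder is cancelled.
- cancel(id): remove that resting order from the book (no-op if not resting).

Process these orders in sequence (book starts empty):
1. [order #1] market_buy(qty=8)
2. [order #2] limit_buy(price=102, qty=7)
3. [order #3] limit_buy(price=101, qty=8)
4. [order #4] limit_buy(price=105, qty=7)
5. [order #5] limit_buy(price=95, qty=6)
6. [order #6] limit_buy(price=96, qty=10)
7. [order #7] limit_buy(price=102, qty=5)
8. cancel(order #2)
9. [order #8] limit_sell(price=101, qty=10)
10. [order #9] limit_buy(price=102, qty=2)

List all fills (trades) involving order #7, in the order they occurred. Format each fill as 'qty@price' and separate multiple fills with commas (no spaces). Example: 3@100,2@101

Answer: 3@102

Derivation:
After op 1 [order #1] market_buy(qty=8): fills=none; bids=[-] asks=[-]
After op 2 [order #2] limit_buy(price=102, qty=7): fills=none; bids=[#2:7@102] asks=[-]
After op 3 [order #3] limit_buy(price=101, qty=8): fills=none; bids=[#2:7@102 #3:8@101] asks=[-]
After op 4 [order #4] limit_buy(price=105, qty=7): fills=none; bids=[#4:7@105 #2:7@102 #3:8@101] asks=[-]
After op 5 [order #5] limit_buy(price=95, qty=6): fills=none; bids=[#4:7@105 #2:7@102 #3:8@101 #5:6@95] asks=[-]
After op 6 [order #6] limit_buy(price=96, qty=10): fills=none; bids=[#4:7@105 #2:7@102 #3:8@101 #6:10@96 #5:6@95] asks=[-]
After op 7 [order #7] limit_buy(price=102, qty=5): fills=none; bids=[#4:7@105 #2:7@102 #7:5@102 #3:8@101 #6:10@96 #5:6@95] asks=[-]
After op 8 cancel(order #2): fills=none; bids=[#4:7@105 #7:5@102 #3:8@101 #6:10@96 #5:6@95] asks=[-]
After op 9 [order #8] limit_sell(price=101, qty=10): fills=#4x#8:7@105 #7x#8:3@102; bids=[#7:2@102 #3:8@101 #6:10@96 #5:6@95] asks=[-]
After op 10 [order #9] limit_buy(price=102, qty=2): fills=none; bids=[#7:2@102 #9:2@102 #3:8@101 #6:10@96 #5:6@95] asks=[-]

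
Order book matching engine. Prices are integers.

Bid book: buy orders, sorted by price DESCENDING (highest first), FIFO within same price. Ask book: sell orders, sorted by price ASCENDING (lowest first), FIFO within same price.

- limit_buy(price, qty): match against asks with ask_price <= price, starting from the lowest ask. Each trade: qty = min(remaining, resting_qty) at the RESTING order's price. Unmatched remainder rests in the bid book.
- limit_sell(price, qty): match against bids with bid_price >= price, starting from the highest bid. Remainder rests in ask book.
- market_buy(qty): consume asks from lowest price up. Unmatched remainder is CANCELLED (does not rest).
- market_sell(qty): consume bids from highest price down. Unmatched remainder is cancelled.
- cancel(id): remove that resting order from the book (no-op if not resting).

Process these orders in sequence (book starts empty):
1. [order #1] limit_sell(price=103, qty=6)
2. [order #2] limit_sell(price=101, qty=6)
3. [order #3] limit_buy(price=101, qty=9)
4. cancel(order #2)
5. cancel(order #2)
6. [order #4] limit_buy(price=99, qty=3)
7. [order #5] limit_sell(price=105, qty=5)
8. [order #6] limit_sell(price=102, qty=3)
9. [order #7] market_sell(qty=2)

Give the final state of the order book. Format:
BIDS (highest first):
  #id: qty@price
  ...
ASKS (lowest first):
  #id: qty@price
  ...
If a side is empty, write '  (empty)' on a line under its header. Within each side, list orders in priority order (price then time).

After op 1 [order #1] limit_sell(price=103, qty=6): fills=none; bids=[-] asks=[#1:6@103]
After op 2 [order #2] limit_sell(price=101, qty=6): fills=none; bids=[-] asks=[#2:6@101 #1:6@103]
After op 3 [order #3] limit_buy(price=101, qty=9): fills=#3x#2:6@101; bids=[#3:3@101] asks=[#1:6@103]
After op 4 cancel(order #2): fills=none; bids=[#3:3@101] asks=[#1:6@103]
After op 5 cancel(order #2): fills=none; bids=[#3:3@101] asks=[#1:6@103]
After op 6 [order #4] limit_buy(price=99, qty=3): fills=none; bids=[#3:3@101 #4:3@99] asks=[#1:6@103]
After op 7 [order #5] limit_sell(price=105, qty=5): fills=none; bids=[#3:3@101 #4:3@99] asks=[#1:6@103 #5:5@105]
After op 8 [order #6] limit_sell(price=102, qty=3): fills=none; bids=[#3:3@101 #4:3@99] asks=[#6:3@102 #1:6@103 #5:5@105]
After op 9 [order #7] market_sell(qty=2): fills=#3x#7:2@101; bids=[#3:1@101 #4:3@99] asks=[#6:3@102 #1:6@103 #5:5@105]

Answer: BIDS (highest first):
  #3: 1@101
  #4: 3@99
ASKS (lowest first):
  #6: 3@102
  #1: 6@103
  #5: 5@105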